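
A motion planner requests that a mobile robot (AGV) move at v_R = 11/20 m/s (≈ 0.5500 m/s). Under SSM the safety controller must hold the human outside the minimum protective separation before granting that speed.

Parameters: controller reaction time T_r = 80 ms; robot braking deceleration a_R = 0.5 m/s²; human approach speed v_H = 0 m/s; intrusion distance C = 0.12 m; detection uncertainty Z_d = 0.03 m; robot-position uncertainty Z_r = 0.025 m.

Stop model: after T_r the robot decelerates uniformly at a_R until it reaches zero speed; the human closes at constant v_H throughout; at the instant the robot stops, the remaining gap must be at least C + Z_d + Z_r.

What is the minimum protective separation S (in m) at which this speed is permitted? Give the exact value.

S_min = 1043/2000 m = 0.5215 m

T_s = v_R/a_R = (11/20)/(1/2) = 1.1000 s
robot covers v_R·T_r = 0.5500·0.0800 = 0.0440 m before braking
braking distance = 0.5500²/(2·0.5000) = 0.3025 m
person approaches 0.0000·(0.0800+1.1000) = 0.0000 m
margins: 0.1200+0.0300+0.0250 = 0.1750 m
S_min ≈ 0.0440+0.3025+0.0000+0.1750  ⇒  S_min = 1043/2000 m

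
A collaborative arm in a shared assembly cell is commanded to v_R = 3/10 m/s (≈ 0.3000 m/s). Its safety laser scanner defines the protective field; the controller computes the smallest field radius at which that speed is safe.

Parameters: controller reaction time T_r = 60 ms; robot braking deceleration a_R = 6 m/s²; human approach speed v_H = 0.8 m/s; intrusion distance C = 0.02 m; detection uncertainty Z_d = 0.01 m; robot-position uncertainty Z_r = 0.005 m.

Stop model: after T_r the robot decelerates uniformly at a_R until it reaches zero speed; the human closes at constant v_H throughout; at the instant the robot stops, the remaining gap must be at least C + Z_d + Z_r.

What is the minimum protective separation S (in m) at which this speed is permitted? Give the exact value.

T_s = v_R/a_R = (3/10)/6 = 0.0500 s
reaction-phase robot travel = 0.3000·0.0600 = 0.0180 m
robot covers 0.3000·0.0500 − ½·6.0000·0.0500² = 0.0075 m while stopping
human over T_r+T_s: 0.8000·(0.0600+0.0500) = 0.0880 m
residual clearance needed = 0.0200+0.0100+0.0050 = 0.0350 m
S_min ≈ 0.0180+0.0075+0.0880+0.0350  ⇒  S_min = 297/2000 m

S_min = 297/2000 m = 0.1485 m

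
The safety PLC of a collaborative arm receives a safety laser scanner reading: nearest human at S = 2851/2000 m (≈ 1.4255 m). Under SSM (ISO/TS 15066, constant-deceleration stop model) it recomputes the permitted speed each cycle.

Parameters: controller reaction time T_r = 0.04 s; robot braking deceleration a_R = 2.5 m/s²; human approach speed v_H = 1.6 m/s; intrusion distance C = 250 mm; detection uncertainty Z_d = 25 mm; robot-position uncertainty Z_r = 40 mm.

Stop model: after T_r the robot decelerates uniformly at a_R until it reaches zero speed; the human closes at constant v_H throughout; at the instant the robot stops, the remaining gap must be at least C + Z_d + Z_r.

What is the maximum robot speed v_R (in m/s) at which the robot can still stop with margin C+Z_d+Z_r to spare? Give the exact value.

v_R_max = 23/20 m/s = 1.1500 m/s

collect terms ⇒ (1/5)·v_R² + (17/25)·v_R + (-2093/2000) = 0
  disc = (17/25)² − 4·(1/5)·(-2093/2000) = 3249/2500 ; √disc = 57/50
  v_R = (−(17/25) + 57/50) / (2·(1/5)) = 23/20 m/s
check:
stop time T_s = (23/20)/(5/2) = 0.4600 s
reaction-phase robot travel = 1.1500·0.0400 = 0.0460 m
braking distance = 1.1500²/(2·2.5000) = 0.2645 m
person approaches 1.6000·(0.0400+0.4600) = 0.8000 m
C+Z_d+Z_r = 0.2500+0.0250+0.0400 = 0.3150 m
sum ≈ 0.0460+0.2645+0.8000+0.3150 ≈ 1.4255 m = S ✓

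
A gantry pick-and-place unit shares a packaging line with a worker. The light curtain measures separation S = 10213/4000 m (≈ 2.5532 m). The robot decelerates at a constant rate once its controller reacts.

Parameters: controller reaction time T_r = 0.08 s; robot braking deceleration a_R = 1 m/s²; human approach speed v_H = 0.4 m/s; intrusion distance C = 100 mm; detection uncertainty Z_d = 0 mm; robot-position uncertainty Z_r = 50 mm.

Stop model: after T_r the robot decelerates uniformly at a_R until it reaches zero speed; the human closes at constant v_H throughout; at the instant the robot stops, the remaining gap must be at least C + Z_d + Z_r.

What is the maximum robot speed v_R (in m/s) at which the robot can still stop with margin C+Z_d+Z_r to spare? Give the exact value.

v_R_max = 7/4 m/s = 1.7500 m/s

at the boundary: (1/2)·v² + (12/25)·v + (-1897/800) = 0
  disc = (12/25)² − 4·(1/2)·(-1897/800) = 49729/10000 ; √disc = 223/100
  v_R = (−(12/25) + 223/100) / (2·(1/2)) = 7/4 m/s
check:
stop time T_s = (7/4)/1 = 1.7500 s
reaction-phase robot travel = 1.7500·0.0800 = 0.1400 m
robot covers 1.7500·1.7500 − ½·1.0000·1.7500² = 1.5312 m while stopping
human over T_r+T_s: 0.4000·(0.0800+1.7500) = 0.7320 m
residual clearance needed = 0.1000+0.0000+0.0500 = 0.1500 m
sum ≈ 0.1400+1.5312+0.7320+0.1500 ≈ 2.5532 m = S ✓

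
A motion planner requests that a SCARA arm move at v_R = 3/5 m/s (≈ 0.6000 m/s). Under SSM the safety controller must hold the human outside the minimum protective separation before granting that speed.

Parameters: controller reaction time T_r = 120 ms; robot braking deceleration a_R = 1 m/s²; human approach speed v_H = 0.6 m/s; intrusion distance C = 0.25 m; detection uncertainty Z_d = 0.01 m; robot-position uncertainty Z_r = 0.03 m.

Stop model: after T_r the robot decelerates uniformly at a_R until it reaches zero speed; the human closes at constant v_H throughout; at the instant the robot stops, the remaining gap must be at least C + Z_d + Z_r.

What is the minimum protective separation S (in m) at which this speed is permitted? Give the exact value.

S_min = 487/500 m = 0.9740 m

stop time T_s = (3/5)/1 = 0.6000 s
reaction-phase robot travel = 0.6000·0.1200 = 0.0720 m
robot covers 0.6000·0.6000 − ½·1.0000·0.6000² = 0.1800 m while stopping
human closes 0.6000·0.7200 = 0.4320 m
margins: 0.2500+0.0100+0.0300 = 0.2900 m
S_min ≈ 0.0720+0.1800+0.4320+0.2900  ⇒  S_min = 487/500 m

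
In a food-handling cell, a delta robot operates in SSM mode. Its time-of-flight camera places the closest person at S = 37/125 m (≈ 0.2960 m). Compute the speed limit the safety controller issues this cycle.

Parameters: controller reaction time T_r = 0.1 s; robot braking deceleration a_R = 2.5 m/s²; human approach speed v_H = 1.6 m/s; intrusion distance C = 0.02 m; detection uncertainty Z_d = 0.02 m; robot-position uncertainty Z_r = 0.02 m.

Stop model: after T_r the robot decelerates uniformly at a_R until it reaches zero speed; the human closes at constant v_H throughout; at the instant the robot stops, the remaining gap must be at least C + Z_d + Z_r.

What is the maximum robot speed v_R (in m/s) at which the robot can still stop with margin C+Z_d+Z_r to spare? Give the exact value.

at the boundary: (1/5)·v² + (37/50)·v + (-19/250) = 0
  disc = (37/50)² − 4·(1/5)·(-19/250) = 1521/2500 ; √disc = 39/50
  v_R = (−(37/50) + 39/50) / (2·(1/5)) = 1/10 m/s
check:
braking lasts T_s = (1/10)/(5/2) = 0.0400 s
robot in T_r: 0.1000·0.1000 = 0.0100 m
robot under decel: 0.1000²/(2·2.5000) = 0.0020 m
human closes 1.6000·0.1400 = 0.2240 m
margins: 0.0200+0.0200+0.0200 = 0.0600 m
sum ≈ 0.0100+0.0020+0.2240+0.0600 ≈ 0.2960 m = S ✓

v_R_max = 1/10 m/s = 0.1000 m/s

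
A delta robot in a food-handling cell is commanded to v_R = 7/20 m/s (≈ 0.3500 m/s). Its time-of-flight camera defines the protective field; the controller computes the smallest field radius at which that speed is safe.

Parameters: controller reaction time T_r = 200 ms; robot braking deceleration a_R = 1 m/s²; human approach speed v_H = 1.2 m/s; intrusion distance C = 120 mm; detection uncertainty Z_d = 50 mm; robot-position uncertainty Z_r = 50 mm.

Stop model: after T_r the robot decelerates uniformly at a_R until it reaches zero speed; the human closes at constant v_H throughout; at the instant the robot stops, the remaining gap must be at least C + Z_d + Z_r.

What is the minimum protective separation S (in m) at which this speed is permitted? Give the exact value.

S_min = 809/800 m = 1.0112 m

braking lasts T_s = (7/20)/1 = 0.3500 s
robot covers v_R·T_r = 0.3500·0.2000 = 0.0700 m before braking
braking distance = 0.3500²/(2·1.0000) = 0.0612 m
human closes 1.2000·0.5500 = 0.6600 m
C+Z_d+Z_r = 0.1200+0.0500+0.0500 = 0.2200 m
S_min ≈ 0.0700+0.0612+0.6600+0.2200  ⇒  S_min = 809/800 m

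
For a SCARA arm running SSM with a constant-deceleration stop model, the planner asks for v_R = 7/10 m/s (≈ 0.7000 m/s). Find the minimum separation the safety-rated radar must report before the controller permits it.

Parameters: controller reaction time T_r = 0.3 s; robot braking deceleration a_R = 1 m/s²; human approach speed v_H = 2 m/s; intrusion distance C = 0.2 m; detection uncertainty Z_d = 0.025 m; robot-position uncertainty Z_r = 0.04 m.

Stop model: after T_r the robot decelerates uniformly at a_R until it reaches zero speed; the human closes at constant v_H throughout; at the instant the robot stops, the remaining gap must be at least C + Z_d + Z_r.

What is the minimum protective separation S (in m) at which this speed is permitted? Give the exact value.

stop time T_s = (7/10)/1 = 0.7000 s
robot covers v_R·T_r = 0.7000·0.3000 = 0.2100 m before braking
robot under decel: 0.7000²/(2·1.0000) = 0.2450 m
human closes 2.0000·1.0000 = 2.0000 m
C+Z_d+Z_r = 0.2000+0.0250+0.0400 = 0.2650 m
S_min ≈ 0.2100+0.2450+2.0000+0.2650  ⇒  S_min = 68/25 m

S_min = 68/25 m = 2.7200 m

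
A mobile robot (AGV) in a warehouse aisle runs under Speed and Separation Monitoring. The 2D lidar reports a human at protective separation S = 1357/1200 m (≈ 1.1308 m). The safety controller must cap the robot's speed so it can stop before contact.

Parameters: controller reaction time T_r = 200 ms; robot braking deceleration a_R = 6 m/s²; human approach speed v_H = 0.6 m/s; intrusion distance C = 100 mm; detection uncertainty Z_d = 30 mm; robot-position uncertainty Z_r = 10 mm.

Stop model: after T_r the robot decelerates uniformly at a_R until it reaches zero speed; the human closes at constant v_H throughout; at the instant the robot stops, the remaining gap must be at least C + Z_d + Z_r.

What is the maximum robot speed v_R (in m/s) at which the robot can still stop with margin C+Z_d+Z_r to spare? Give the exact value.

quadratic (1/12)·v² + (3/10)·v + (-209/240) = 0
  disc = (3/10)² − 4·(1/12)·(-209/240) = 1369/3600 ; √disc = 37/60
  v_R = (−(3/10) + 37/60) / (2·(1/12)) = 19/10 m/s
check:
braking lasts T_s = (19/10)/6 = 0.3167 s
reaction-phase robot travel = 1.9000·0.2000 = 0.3800 m
robot under decel: 1.9000²/(2·6.0000) = 0.3008 m
person approaches 0.6000·(0.2000+0.3167) = 0.3100 m
C+Z_d+Z_r = 0.1000+0.0300+0.0100 = 0.1400 m
sum ≈ 0.3800+0.3008+0.3100+0.1400 ≈ 1.1308 m = S ✓

v_R_max = 19/10 m/s = 1.9000 m/s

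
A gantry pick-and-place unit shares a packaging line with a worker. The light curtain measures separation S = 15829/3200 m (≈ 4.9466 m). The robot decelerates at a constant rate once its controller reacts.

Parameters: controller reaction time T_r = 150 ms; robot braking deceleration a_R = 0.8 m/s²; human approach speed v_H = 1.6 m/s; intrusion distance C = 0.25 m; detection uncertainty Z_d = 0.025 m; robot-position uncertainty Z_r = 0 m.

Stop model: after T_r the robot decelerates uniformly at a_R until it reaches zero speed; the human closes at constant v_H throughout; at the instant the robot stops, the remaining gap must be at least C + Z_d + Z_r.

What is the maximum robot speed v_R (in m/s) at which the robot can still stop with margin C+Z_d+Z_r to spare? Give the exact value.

v_R_max = 29/20 m/s = 1.4500 m/s

at the boundary: (5/8)·v² + (43/20)·v + (-14181/3200) = 0
  disc = (43/20)² − 4·(5/8)·(-14181/3200) = 100489/6400 ; √disc = 317/80
  v_R = (−(43/20) + 317/80) / (2·(5/8)) = 29/20 m/s
check:
stop time T_s = (29/20)/(4/5) = 1.8125 s
robot in T_r: 1.4500·0.1500 = 0.2175 m
braking distance = 1.4500²/(2·0.8000) = 1.3141 m
human over T_r+T_s: 1.6000·(0.1500+1.8125) = 3.1400 m
margins: 0.2500+0.0250+0.0000 = 0.2750 m
sum ≈ 0.2175+1.3141+3.1400+0.2750 ≈ 4.9466 m = S ✓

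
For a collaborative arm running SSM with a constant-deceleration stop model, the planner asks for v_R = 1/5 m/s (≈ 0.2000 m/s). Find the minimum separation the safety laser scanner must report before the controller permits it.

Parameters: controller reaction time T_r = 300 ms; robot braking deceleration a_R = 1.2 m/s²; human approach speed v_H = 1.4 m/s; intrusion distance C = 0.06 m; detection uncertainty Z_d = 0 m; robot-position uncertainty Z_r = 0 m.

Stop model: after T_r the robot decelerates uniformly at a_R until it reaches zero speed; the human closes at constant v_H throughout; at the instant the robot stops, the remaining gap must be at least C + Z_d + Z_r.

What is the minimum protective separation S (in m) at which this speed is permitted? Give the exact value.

S_min = 79/100 m = 0.7900 m

braking lasts T_s = (1/5)/(6/5) = 0.1667 s
robot covers v_R·T_r = 0.2000·0.3000 = 0.0600 m before braking
braking distance = 0.2000²/(2·1.2000) = 0.0167 m
human closes 1.4000·0.4667 = 0.6533 m
margins: 0.0600+0.0000+0.0000 = 0.0600 m
S_min ≈ 0.0600+0.0167+0.6533+0.0600  ⇒  S_min = 79/100 m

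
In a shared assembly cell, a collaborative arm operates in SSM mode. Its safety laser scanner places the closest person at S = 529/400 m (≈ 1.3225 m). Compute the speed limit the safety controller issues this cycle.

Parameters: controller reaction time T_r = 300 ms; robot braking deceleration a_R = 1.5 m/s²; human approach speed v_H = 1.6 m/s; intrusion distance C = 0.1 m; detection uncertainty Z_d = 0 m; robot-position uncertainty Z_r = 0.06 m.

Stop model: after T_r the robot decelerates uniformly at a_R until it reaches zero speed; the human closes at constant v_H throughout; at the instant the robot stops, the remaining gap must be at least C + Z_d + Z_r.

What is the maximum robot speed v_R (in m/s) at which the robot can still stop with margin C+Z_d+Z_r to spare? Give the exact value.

v_R_max = 9/20 m/s = 0.4500 m/s

quadratic (1/3)·v² + (41/30)·v + (-273/400) = 0
  disc = (41/30)² − 4·(1/3)·(-273/400) = 25/9 ; √disc = 5/3
  v_R = (−(41/30) + 5/3) / (2·(1/3)) = 9/20 m/s
check:
braking lasts T_s = (9/20)/(3/2) = 0.3000 s
robot in T_r: 0.4500·0.3000 = 0.1350 m
robot covers 0.4500·0.3000 − ½·1.5000·0.3000² = 0.0675 m while stopping
person approaches 1.6000·(0.3000+0.3000) = 0.9600 m
margins: 0.1000+0.0000+0.0600 = 0.1600 m
sum ≈ 0.1350+0.0675+0.9600+0.1600 ≈ 1.3225 m = S ✓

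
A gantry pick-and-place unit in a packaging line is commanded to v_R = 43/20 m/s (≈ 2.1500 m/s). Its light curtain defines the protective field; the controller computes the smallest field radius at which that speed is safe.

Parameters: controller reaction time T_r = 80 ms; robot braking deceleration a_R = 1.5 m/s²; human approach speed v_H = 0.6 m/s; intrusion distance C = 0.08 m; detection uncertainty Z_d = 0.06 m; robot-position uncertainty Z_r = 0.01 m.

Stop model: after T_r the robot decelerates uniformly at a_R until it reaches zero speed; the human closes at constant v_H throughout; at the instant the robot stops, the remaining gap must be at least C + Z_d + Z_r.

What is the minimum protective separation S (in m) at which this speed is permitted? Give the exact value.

T_s = v_R/a_R = (43/20)/(3/2) = 1.4333 s
robot in T_r: 2.1500·0.0800 = 0.1720 m
braking distance = 2.1500²/(2·1.5000) = 1.5408 m
human closes 0.6000·1.5133 = 0.9080 m
residual clearance needed = 0.0800+0.0600+0.0100 = 0.1500 m
S_min ≈ 0.1720+1.5408+0.9080+0.1500  ⇒  S_min = 133/48 m

S_min = 133/48 m = 2.7708 m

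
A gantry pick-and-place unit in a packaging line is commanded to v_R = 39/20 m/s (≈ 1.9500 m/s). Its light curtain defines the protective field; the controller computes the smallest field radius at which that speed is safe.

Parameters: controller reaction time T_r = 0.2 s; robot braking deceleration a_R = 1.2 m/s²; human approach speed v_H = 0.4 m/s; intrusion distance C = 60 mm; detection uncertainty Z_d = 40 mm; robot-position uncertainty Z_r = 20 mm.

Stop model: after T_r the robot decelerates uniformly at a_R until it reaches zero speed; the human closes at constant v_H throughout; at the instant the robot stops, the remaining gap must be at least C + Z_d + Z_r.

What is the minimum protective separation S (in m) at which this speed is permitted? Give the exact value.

S_min = 4519/1600 m = 2.8244 m

stop time T_s = (39/20)/(6/5) = 1.6250 s
reaction-phase robot travel = 1.9500·0.2000 = 0.3900 m
braking distance = 1.9500²/(2·1.2000) = 1.5844 m
human over T_r+T_s: 0.4000·(0.2000+1.6250) = 0.7300 m
margins: 0.0600+0.0400+0.0200 = 0.1200 m
S_min ≈ 0.3900+1.5844+0.7300+0.1200  ⇒  S_min = 4519/1600 m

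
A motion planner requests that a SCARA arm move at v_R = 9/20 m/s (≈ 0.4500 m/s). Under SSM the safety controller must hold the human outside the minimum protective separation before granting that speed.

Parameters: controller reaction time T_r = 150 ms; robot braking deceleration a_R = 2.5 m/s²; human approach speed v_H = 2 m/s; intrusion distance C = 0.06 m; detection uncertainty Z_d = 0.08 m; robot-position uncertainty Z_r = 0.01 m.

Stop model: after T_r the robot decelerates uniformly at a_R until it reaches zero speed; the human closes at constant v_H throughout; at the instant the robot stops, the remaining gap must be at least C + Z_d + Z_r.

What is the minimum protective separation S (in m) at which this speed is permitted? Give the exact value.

S_min = 459/500 m = 0.9180 m

T_s = v_R/a_R = (9/20)/(5/2) = 0.1800 s
robot in T_r: 0.4500·0.1500 = 0.0675 m
robot covers 0.4500·0.1800 − ½·2.5000·0.1800² = 0.0405 m while stopping
human over T_r+T_s: 2.0000·(0.1500+0.1800) = 0.6600 m
residual clearance needed = 0.0600+0.0800+0.0100 = 0.1500 m
S_min ≈ 0.0675+0.0405+0.6600+0.1500  ⇒  S_min = 459/500 m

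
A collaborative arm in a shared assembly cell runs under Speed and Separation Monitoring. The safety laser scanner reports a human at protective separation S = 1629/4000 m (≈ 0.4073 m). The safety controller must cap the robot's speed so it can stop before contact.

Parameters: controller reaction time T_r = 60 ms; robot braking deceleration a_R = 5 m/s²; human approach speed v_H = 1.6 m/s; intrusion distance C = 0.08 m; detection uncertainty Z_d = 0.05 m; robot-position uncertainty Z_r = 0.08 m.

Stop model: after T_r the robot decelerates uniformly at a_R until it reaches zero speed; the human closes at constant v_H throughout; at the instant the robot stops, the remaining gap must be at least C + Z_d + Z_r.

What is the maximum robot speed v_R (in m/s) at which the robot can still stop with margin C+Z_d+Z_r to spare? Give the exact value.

collect terms ⇒ (1/10)·v_R² + (19/50)·v_R + (-81/800) = 0
  disc = (19/50)² − 4·(1/10)·(-81/800) = 1849/10000 ; √disc = 43/100
  v_R = (−(19/50) + 43/100) / (2·(1/10)) = 1/4 m/s
check:
braking lasts T_s = (1/4)/5 = 0.0500 s
robot covers v_R·T_r = 0.2500·0.0600 = 0.0150 m before braking
braking distance = 0.2500²/(2·5.0000) = 0.0063 m
person approaches 1.6000·(0.0600+0.0500) = 0.1760 m
C+Z_d+Z_r = 0.0800+0.0500+0.0800 = 0.2100 m
sum ≈ 0.0150+0.0063+0.1760+0.2100 ≈ 0.4073 m = S ✓

v_R_max = 1/4 m/s = 0.2500 m/s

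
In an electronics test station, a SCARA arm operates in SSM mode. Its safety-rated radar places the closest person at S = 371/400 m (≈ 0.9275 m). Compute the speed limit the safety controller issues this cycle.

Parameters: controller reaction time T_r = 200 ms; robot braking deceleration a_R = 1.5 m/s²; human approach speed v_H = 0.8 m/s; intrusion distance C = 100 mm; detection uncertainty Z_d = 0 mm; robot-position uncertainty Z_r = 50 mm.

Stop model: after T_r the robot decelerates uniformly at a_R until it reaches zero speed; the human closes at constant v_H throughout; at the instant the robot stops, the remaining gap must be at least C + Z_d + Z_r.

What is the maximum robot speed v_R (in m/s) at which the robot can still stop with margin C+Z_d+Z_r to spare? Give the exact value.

v_R_max = 13/20 m/s = 0.6500 m/s

at the boundary: (1/3)·v² + (11/15)·v + (-247/400) = 0
  disc = (11/15)² − 4·(1/3)·(-247/400) = 49/36 ; √disc = 7/6
  v_R = (−(11/15) + 7/6) / (2·(1/3)) = 13/20 m/s
check:
stop time T_s = (13/20)/(3/2) = 0.4333 s
robot in T_r: 0.6500·0.2000 = 0.1300 m
braking distance = 0.6500²/(2·1.5000) = 0.1408 m
person approaches 0.8000·(0.2000+0.4333) = 0.5067 m
margins: 0.1000+0.0000+0.0500 = 0.1500 m
sum ≈ 0.1300+0.1408+0.5067+0.1500 ≈ 0.9275 m = S ✓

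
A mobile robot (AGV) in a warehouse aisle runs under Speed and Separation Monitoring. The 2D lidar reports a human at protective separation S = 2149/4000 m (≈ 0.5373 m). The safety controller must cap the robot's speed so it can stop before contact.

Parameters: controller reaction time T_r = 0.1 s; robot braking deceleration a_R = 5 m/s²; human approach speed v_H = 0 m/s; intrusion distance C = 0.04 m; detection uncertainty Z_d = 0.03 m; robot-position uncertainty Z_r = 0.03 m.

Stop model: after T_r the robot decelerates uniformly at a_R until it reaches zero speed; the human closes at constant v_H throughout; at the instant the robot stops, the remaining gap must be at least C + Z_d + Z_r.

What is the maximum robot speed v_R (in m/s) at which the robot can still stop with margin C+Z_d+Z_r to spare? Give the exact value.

at the boundary: (1/10)·v² + (1/10)·v + (-1749/4000) = 0
  disc = (1/10)² − 4·(1/10)·(-1749/4000) = 1849/10000 ; √disc = 43/100
  v_R = (−(1/10) + 43/100) / (2·(1/10)) = 33/20 m/s
check:
T_s = v_R/a_R = (33/20)/5 = 0.3300 s
reaction-phase robot travel = 1.6500·0.1000 = 0.1650 m
robot covers 1.6500·0.3300 − ½·5.0000·0.3300² = 0.2722 m while stopping
human closes 0.0000·0.4300 = 0.0000 m
residual clearance needed = 0.0400+0.0300+0.0300 = 0.1000 m
sum ≈ 0.1650+0.2722+0.0000+0.1000 ≈ 0.5373 m = S ✓

v_R_max = 33/20 m/s = 1.6500 m/s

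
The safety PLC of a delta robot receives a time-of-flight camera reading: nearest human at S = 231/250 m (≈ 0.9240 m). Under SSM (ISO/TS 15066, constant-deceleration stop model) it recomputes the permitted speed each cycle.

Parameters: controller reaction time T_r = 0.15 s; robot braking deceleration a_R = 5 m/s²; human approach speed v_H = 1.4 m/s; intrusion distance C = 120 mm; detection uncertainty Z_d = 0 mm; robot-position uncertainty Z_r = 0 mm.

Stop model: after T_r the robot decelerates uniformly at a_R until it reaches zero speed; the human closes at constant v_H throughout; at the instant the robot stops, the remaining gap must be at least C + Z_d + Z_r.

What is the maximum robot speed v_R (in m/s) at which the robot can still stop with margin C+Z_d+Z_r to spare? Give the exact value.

at the boundary: (1/10)·v² + (43/100)·v + (-297/500) = 0
  disc = (43/100)² − 4·(1/10)·(-297/500) = 169/400 ; √disc = 13/20
  v_R = (−(43/100) + 13/20) / (2·(1/10)) = 11/10 m/s
check:
stop time T_s = (11/10)/5 = 0.2200 s
robot in T_r: 1.1000·0.1500 = 0.1650 m
braking distance = 1.1000²/(2·5.0000) = 0.1210 m
human over T_r+T_s: 1.4000·(0.1500+0.2200) = 0.5180 m
C+Z_d+Z_r = 0.1200+0.0000+0.0000 = 0.1200 m
sum ≈ 0.1650+0.1210+0.5180+0.1200 ≈ 0.9240 m = S ✓

v_R_max = 11/10 m/s = 1.1000 m/s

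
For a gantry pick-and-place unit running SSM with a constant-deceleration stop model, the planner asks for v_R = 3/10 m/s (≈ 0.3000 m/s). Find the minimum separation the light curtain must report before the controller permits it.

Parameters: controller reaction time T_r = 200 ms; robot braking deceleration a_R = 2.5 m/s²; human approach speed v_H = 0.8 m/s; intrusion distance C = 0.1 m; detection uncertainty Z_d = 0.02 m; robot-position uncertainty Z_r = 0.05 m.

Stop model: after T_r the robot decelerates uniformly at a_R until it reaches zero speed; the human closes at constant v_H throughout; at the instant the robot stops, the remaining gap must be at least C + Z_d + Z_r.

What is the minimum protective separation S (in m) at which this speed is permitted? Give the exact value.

S_min = 63/125 m = 0.5040 m

stop time T_s = (3/10)/(5/2) = 0.1200 s
robot covers v_R·T_r = 0.3000·0.2000 = 0.0600 m before braking
braking distance = 0.3000²/(2·2.5000) = 0.0180 m
person approaches 0.8000·(0.2000+0.1200) = 0.2560 m
residual clearance needed = 0.1000+0.0200+0.0500 = 0.1700 m
S_min ≈ 0.0600+0.0180+0.2560+0.1700  ⇒  S_min = 63/125 m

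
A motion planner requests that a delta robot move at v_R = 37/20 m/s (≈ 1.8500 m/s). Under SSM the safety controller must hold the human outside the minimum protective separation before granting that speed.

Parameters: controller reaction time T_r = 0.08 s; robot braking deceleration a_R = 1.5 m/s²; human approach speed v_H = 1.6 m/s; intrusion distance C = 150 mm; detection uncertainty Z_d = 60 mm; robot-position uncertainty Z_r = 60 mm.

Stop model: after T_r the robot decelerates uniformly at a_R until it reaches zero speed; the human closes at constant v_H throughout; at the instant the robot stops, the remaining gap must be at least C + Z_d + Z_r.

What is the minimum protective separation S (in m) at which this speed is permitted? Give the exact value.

braking lasts T_s = (37/20)/(3/2) = 1.2333 s
robot in T_r: 1.8500·0.0800 = 0.1480 m
braking distance = 1.8500²/(2·1.5000) = 1.1408 m
person approaches 1.6000·(0.0800+1.2333) = 2.1013 m
residual clearance needed = 0.1500+0.0600+0.0600 = 0.2700 m
S_min ≈ 0.1480+1.1408+2.1013+0.2700  ⇒  S_min = 21961/6000 m

S_min = 21961/6000 m = 3.6602 m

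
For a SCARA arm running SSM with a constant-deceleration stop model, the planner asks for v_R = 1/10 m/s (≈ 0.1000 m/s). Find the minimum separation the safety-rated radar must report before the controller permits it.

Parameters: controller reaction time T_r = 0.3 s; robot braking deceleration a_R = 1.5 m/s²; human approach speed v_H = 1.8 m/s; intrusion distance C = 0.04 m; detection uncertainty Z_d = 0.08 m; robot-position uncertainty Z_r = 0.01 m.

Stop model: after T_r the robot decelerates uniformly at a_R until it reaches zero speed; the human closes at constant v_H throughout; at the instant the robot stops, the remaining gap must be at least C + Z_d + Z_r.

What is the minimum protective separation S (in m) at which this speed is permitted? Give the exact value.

stop time T_s = (1/10)/(3/2) = 0.0667 s
reaction-phase robot travel = 0.1000·0.3000 = 0.0300 m
robot under decel: 0.1000²/(2·1.5000) = 0.0033 m
human over T_r+T_s: 1.8000·(0.3000+0.0667) = 0.6600 m
residual clearance needed = 0.0400+0.0800+0.0100 = 0.1300 m
S_min ≈ 0.0300+0.0033+0.6600+0.1300  ⇒  S_min = 247/300 m

S_min = 247/300 m = 0.8233 m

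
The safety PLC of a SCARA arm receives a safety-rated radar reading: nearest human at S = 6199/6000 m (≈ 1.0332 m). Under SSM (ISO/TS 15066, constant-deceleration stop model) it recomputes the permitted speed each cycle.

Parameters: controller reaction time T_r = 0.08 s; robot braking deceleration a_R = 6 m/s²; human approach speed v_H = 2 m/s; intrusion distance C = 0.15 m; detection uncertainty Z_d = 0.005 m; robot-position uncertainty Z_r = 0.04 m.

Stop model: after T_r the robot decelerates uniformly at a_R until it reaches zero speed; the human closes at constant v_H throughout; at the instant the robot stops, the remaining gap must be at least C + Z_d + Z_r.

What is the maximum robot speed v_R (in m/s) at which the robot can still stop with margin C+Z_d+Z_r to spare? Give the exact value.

collect terms ⇒ (1/12)·v_R² + (31/75)·v_R + (-4069/6000) = 0
  disc = (31/75)² − 4·(1/12)·(-4069/6000) = 3969/10000 ; √disc = 63/100
  v_R = (−(31/75) + 63/100) / (2·(1/12)) = 13/10 m/s
check:
stop time T_s = (13/10)/6 = 0.2167 s
robot covers v_R·T_r = 1.3000·0.0800 = 0.1040 m before braking
robot covers 1.3000·0.2167 − ½·6.0000·0.2167² = 0.1408 m while stopping
person approaches 2.0000·(0.0800+0.2167) = 0.5933 m
residual clearance needed = 0.1500+0.0050+0.0400 = 0.1950 m
sum ≈ 0.1040+0.1408+0.5933+0.1950 ≈ 1.0332 m = S ✓

v_R_max = 13/10 m/s = 1.3000 m/s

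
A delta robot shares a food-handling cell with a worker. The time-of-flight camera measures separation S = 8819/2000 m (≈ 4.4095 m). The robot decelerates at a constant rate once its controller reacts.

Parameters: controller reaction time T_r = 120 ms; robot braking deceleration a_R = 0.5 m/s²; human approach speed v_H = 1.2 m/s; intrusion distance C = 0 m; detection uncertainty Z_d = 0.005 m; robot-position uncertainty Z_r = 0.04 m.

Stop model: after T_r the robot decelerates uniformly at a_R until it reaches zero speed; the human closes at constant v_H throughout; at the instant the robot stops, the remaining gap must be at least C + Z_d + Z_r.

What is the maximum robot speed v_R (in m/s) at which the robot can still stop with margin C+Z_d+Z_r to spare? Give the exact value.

at the boundary: (1)·v² + (63/25)·v + (-8441/2000) = 0
  disc = (63/25)² − 4·(1)·(-8441/2000) = 58081/2500 ; √disc = 241/50
  v_R = (−(63/25) + 241/50) / (2·(1)) = 23/20 m/s
check:
stop time T_s = (23/20)/(1/2) = 2.3000 s
reaction-phase robot travel = 1.1500·0.1200 = 0.1380 m
braking distance = 1.1500²/(2·0.5000) = 1.3225 m
person approaches 1.2000·(0.1200+2.3000) = 2.9040 m
C+Z_d+Z_r = 0.0000+0.0050+0.0400 = 0.0450 m
sum ≈ 0.1380+1.3225+2.9040+0.0450 ≈ 4.4095 m = S ✓

v_R_max = 23/20 m/s = 1.1500 m/s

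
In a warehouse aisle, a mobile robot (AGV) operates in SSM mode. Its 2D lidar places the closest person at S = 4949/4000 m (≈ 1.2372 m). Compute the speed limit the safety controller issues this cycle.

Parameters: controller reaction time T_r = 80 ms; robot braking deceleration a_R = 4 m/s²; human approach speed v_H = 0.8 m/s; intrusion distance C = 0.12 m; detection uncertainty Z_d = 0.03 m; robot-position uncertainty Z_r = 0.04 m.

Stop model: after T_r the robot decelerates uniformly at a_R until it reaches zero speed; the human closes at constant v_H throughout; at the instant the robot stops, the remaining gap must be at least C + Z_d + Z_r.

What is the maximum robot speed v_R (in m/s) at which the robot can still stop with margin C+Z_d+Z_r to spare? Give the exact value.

v_R_max = 19/10 m/s = 1.9000 m/s

quadratic (1/8)·v² + (7/25)·v + (-3933/4000) = 0
  disc = (7/25)² − 4·(1/8)·(-3933/4000) = 22801/40000 ; √disc = 151/200
  v_R = (−(7/25) + 151/200) / (2·(1/8)) = 19/10 m/s
check:
T_s = v_R/a_R = (19/10)/4 = 0.4750 s
reaction-phase robot travel = 1.9000·0.0800 = 0.1520 m
braking distance = 1.9000²/(2·4.0000) = 0.4512 m
human over T_r+T_s: 0.8000·(0.0800+0.4750) = 0.4440 m
C+Z_d+Z_r = 0.1200+0.0300+0.0400 = 0.1900 m
sum ≈ 0.1520+0.4512+0.4440+0.1900 ≈ 1.2372 m = S ✓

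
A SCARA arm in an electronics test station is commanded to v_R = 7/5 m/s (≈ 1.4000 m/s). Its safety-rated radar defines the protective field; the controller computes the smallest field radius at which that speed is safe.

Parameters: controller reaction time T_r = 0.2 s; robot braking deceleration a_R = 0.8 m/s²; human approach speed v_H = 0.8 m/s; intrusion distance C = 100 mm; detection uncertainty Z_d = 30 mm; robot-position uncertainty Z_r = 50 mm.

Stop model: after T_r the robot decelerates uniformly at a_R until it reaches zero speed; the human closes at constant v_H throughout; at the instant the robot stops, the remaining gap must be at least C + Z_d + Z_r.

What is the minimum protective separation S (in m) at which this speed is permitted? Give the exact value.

stop time T_s = (7/5)/(4/5) = 1.7500 s
robot covers v_R·T_r = 1.4000·0.2000 = 0.2800 m before braking
braking distance = 1.4000²/(2·0.8000) = 1.2250 m
human closes 0.8000·1.9500 = 1.5600 m
margins: 0.1000+0.0300+0.0500 = 0.1800 m
S_min ≈ 0.2800+1.2250+1.5600+0.1800  ⇒  S_min = 649/200 m

S_min = 649/200 m = 3.2450 m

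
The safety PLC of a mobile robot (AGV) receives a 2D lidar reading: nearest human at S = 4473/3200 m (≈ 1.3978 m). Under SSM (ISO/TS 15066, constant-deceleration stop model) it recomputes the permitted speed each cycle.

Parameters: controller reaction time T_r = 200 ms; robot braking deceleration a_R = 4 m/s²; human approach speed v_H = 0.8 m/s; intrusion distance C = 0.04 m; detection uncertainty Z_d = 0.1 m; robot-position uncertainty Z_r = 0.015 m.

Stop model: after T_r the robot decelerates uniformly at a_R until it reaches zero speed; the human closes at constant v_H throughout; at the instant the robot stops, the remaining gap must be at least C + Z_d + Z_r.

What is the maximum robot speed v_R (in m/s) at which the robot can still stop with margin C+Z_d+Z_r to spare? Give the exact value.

v_R_max = 7/4 m/s = 1.7500 m/s

at the boundary: (1/8)·v² + (2/5)·v + (-693/640) = 0
  disc = (2/5)² − 4·(1/8)·(-693/640) = 4489/6400 ; √disc = 67/80
  v_R = (−(2/5) + 67/80) / (2·(1/8)) = 7/4 m/s
check:
T_s = v_R/a_R = (7/4)/4 = 0.4375 s
reaction-phase robot travel = 1.7500·0.2000 = 0.3500 m
robot covers 1.7500·0.4375 − ½·4.0000·0.4375² = 0.3828 m while stopping
human closes 0.8000·0.6375 = 0.5100 m
residual clearance needed = 0.0400+0.1000+0.0150 = 0.1550 m
sum ≈ 0.3500+0.3828+0.5100+0.1550 ≈ 1.3978 m = S ✓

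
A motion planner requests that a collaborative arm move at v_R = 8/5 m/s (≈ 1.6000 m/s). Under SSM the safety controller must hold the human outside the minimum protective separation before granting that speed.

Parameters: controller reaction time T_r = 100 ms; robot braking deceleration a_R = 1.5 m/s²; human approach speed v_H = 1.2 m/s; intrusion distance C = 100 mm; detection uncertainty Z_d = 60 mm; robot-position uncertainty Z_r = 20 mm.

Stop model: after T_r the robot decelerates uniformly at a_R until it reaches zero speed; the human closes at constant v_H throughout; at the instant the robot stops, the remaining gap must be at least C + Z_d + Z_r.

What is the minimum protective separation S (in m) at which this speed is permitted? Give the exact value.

S_min = 389/150 m = 2.5933 m

stop time T_s = (8/5)/(3/2) = 1.0667 s
robot in T_r: 1.6000·0.1000 = 0.1600 m
robot covers 1.6000·1.0667 − ½·1.5000·1.0667² = 0.8533 m while stopping
human closes 1.2000·1.1667 = 1.4000 m
C+Z_d+Z_r = 0.1000+0.0600+0.0200 = 0.1800 m
S_min ≈ 0.1600+0.8533+1.4000+0.1800  ⇒  S_min = 389/150 m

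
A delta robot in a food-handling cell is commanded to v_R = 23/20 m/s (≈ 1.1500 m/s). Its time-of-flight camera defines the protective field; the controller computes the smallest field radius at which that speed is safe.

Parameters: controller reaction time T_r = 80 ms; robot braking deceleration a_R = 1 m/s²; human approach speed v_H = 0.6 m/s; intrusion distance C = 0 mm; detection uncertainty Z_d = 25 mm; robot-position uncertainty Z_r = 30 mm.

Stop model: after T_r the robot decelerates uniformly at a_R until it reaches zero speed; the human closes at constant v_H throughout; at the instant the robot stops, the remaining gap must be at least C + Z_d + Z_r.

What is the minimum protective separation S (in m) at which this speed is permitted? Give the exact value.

S_min = 1237/800 m = 1.5462 m

braking lasts T_s = (23/20)/1 = 1.1500 s
reaction-phase robot travel = 1.1500·0.0800 = 0.0920 m
braking distance = 1.1500²/(2·1.0000) = 0.6613 m
human over T_r+T_s: 0.6000·(0.0800+1.1500) = 0.7380 m
residual clearance needed = 0.0000+0.0250+0.0300 = 0.0550 m
S_min ≈ 0.0920+0.6613+0.7380+0.0550  ⇒  S_min = 1237/800 m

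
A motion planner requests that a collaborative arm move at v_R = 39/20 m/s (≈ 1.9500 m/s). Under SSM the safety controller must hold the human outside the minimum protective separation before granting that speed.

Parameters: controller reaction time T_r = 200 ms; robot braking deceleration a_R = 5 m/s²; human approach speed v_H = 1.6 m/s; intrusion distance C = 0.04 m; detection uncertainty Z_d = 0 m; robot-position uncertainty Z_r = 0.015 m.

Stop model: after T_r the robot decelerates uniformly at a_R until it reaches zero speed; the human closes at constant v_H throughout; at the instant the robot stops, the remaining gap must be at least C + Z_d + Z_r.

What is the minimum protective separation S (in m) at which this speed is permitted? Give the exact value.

S_min = 7077/4000 m = 1.7692 m

braking lasts T_s = (39/20)/5 = 0.3900 s
robot in T_r: 1.9500·0.2000 = 0.3900 m
robot under decel: 1.9500²/(2·5.0000) = 0.3802 m
human over T_r+T_s: 1.6000·(0.2000+0.3900) = 0.9440 m
margins: 0.0400+0.0000+0.0150 = 0.0550 m
S_min ≈ 0.3900+0.3802+0.9440+0.0550  ⇒  S_min = 7077/4000 m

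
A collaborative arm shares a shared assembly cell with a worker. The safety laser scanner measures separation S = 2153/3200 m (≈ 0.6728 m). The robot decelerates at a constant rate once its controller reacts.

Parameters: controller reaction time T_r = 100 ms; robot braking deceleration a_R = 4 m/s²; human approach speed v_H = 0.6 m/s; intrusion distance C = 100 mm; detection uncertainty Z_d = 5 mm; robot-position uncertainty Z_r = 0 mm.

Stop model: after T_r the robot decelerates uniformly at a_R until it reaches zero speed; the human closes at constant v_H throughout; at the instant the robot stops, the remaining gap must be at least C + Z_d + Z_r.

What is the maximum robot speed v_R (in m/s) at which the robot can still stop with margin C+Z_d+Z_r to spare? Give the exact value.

v_R_max = 5/4 m/s = 1.2500 m/s

at the boundary: (1/8)·v² + (1/4)·v + (-65/128) = 0
  disc = (1/4)² − 4·(1/8)·(-65/128) = 81/256 ; √disc = 9/16
  v_R = (−(1/4) + 9/16) / (2·(1/8)) = 5/4 m/s
check:
T_s = v_R/a_R = (5/4)/4 = 0.3125 s
reaction-phase robot travel = 1.2500·0.1000 = 0.1250 m
robot under decel: 1.2500²/(2·4.0000) = 0.1953 m
human over T_r+T_s: 0.6000·(0.1000+0.3125) = 0.2475 m
C+Z_d+Z_r = 0.1000+0.0050+0.0000 = 0.1050 m
sum ≈ 0.1250+0.1953+0.2475+0.1050 ≈ 0.6728 m = S ✓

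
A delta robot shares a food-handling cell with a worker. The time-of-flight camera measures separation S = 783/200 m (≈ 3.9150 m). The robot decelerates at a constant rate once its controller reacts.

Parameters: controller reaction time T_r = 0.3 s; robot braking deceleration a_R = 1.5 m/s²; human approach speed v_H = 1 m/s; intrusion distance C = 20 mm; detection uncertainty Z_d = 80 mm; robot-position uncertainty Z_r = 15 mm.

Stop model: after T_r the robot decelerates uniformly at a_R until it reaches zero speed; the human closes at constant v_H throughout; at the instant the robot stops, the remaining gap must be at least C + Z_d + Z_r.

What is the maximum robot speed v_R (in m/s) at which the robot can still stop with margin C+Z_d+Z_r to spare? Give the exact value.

v_R_max = 21/10 m/s = 2.1000 m/s

collect terms ⇒ (1/3)·v_R² + (29/30)·v_R + (-7/2) = 0
  disc = (29/30)² − 4·(1/3)·(-7/2) = 5041/900 ; √disc = 71/30
  v_R = (−(29/30) + 71/30) / (2·(1/3)) = 21/10 m/s
check:
T_s = v_R/a_R = (21/10)/(3/2) = 1.4000 s
robot in T_r: 2.1000·0.3000 = 0.6300 m
robot under decel: 2.1000²/(2·1.5000) = 1.4700 m
person approaches 1.0000·(0.3000+1.4000) = 1.7000 m
margins: 0.0200+0.0800+0.0150 = 0.1150 m
sum ≈ 0.6300+1.4700+1.7000+0.1150 ≈ 3.9150 m = S ✓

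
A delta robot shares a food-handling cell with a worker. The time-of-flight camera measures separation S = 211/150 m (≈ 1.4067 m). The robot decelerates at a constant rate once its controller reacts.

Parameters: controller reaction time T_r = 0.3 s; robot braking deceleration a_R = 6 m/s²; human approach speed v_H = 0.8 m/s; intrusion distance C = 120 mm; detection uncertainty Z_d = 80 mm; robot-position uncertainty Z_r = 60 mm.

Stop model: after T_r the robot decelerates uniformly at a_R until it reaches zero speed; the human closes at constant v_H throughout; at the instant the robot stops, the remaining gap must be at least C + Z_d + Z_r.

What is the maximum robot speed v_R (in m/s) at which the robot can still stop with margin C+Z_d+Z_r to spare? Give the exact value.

collect terms ⇒ (1/12)·v_R² + (13/30)·v_R + (-68/75) = 0
  disc = (13/30)² − 4·(1/12)·(-68/75) = 49/100 ; √disc = 7/10
  v_R = (−(13/30) + 7/10) / (2·(1/12)) = 8/5 m/s
check:
stop time T_s = (8/5)/6 = 0.2667 s
reaction-phase robot travel = 1.6000·0.3000 = 0.4800 m
robot under decel: 1.6000²/(2·6.0000) = 0.2133 m
human over T_r+T_s: 0.8000·(0.3000+0.2667) = 0.4533 m
C+Z_d+Z_r = 0.1200+0.0800+0.0600 = 0.2600 m
sum ≈ 0.4800+0.2133+0.4533+0.2600 ≈ 1.4067 m = S ✓

v_R_max = 8/5 m/s = 1.6000 m/s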